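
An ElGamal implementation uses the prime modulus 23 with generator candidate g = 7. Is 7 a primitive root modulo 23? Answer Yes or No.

φ(23) = 23 − 1 = 22 = 2 · 11.
Test 7^(22/q) mod 23 for each prime factor q of 22:
7^11 ≡ 22 (mod 23)  [q = 2: ≢ 1 ✓]
7^2 ≡ 3 (mod 23)  [q = 11: ≢ 1 ✓]
None equal 1, so ord_23(7) = 22: 7 is a primitive root.

Yes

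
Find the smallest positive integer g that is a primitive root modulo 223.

φ(223) = 223 − 1 = 222 = 2 · 3 · 37.
Test candidates g = 2, 3, … against the prime factors q ∈ {2, 3, 37} of φ(223): g is a generator iff g^(222/q) ≢ 1 for every such q.
g = 2: 2^111 ≡ 1 — hits 1, so not a primitive root.
g = 3: 3^111 ≡ 222; 3^74 ≡ 183; 3^6 ≡ 60 — none is 1, so 3 is a primitive root.
So 3 is the smallest generator of (Z/223Z)^×.

3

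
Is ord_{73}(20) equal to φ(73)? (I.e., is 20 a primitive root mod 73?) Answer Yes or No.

Yes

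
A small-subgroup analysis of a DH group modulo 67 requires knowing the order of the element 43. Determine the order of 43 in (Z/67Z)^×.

Since 43 ∈ (Z/67Z)^×, its order divides φ(67) = 67 − 1 = 66 = 2 · 3 · 11.
Divisors of 66: 1, 2, 3, 6, 11, 22, 33, 66.
Evaluate successive powers at the divisors of 66:
43^1 ≡ 43
43^2 ≡ 40
43^3 ≡ 45
43^6 ≡ 15
43^11 ≡ 66
43^22 ≡ 1
So ord_67(43) = 22.

22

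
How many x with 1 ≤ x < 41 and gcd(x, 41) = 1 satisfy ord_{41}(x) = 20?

φ(41) = 41 − 1 = 40 = 2^3 · 5.
In a cyclic group of order 40, there are φ(d) elements of order d for each divisor d of 40, and zero for non-divisors.
20 = 2^2 · 5 divides 40, and φ(20) = 8.

8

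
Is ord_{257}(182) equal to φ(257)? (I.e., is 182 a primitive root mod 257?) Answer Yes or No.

φ(257) = 257 − 1 = 256 = 2^8.
Test 182^(256/q) mod 257 for each prime factor q of 256:
182^128 ≡ 256 (mod 257)  [q = 2: ≢ 1 ✓]
Every test exponent gives a nontrivial residue, hence 182 generates the full group.

Yes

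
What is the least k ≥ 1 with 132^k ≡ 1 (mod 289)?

68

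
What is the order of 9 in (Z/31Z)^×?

15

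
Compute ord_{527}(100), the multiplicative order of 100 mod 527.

ord(100) | φ(527) = φ(17·31) = (17−1)·(31−1) = 16·30 = 480 = 2^5 · 3 · 5.
Divisors of 480: 1, 2, 3, 4, 5, 6, 8, 10, 12, 15, 16, 20, 24, 30, 32, 40, 48, 60, 80, 96, 120, 160, 240, 480.
Compute 100^d (mod 527) for the divisors d until we hit 1:
100^1 ≡ 100 (mod 527)
100^2 ≡ 514 (mod 527)
100^3 ≡ 281 (mod 527)
100^4 ≡ 169 (mod 527)
100^5 ≡ 36 (mod 527)
100^6 ≡ 438 (mod 527)
100^8 ≡ 103 (mod 527)
100^10 ≡ 242 (mod 527)
100^12 ≡ 16 (mod 527)
100^15 ≡ 280 (mod 527)
100^16 ≡ 69 (mod 527)
100^20 ≡ 67 (mod 527)
100^24 ≡ 256 (mod 527)
100^30 ≡ 404 (mod 527)
100^32 ≡ 18 (mod 527)
100^40 ≡ 273 (mod 527)
100^48 ≡ 188 (mod 527)
100^60 ≡ 373 (mod 527)
100^80 ≡ 222 (mod 527)
100^96 ≡ 35 (mod 527)
100^120 ≡ 1 (mod 527) ✓
Therefore the multiplicative order of 100 modulo 527 is 120.

120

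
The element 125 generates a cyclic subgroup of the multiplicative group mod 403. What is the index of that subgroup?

90

ord(125) | φ(403) = φ(13·31) = (13−1)·(31−1) = 12·30 = 360 = 2^3 · 3^2 · 5.
Divisors of 360: 1, 2, 3, 4, 5, 6, 8, 9, 10, 12, 15, 18, 20, 24, 30, 36, 40, 45, 60, 72, 90, 120, 180, 360.
Check 125^d mod 403 for each divisor in increasing order:
125^1 ≡ 125
125^2 ≡ 311
125^3 ≡ 187
125^4 ≡ 1
Thus |⟨125⟩| = ord(125) = 4.
Index = |(Z/403Z)^×| / |⟨125⟩| = 360 / 4 = 90.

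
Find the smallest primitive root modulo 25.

2

φ(25) = φ(5^2) = 5·(5−1) = 20 = 2^2 · 5.
g is a primitive root iff g^(20/q) ≢ 1 (mod 25) for each prime q ∈ {2, 5}.
g = 2: 2^10 ≡ 24; 2^4 ≡ 16 — none is 1, so 2 is a primitive root.
Hence the least primitive root of 25 is 2.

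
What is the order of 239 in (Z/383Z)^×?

382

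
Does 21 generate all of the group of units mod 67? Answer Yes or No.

φ(67) = 67 − 1 = 66 = 2 · 3 · 11.
It suffices to check that the order of 21 is not a proper divisor of 66: compute 21^(66/q) for q ∈ {2, 3, 11}.
21^33 ≡ 1 (mod 67)  [q = 2: ≡ 1 ✗]
21^22 ≡ 29 (mod 67)  [q = 3: ≢ 1 ✓]
21^6 ≡ 24 (mod 67)  [q = 11: ≢ 1 ✓]
The check at q = 2 fails, so 21 generates a proper subgroup.

No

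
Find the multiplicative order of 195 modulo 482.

240

By Lagrange's theorem, ord_482(195) divides φ(482) = φ(2)·φ(241) = 1·240 = 240 = 2^4 · 3 · 5.
Divisors of 240: 1, 2, 3, 4, 5, 6, 8, 10, 12, 15, 16, 20, 24, 30, 40, 48, 60, 80, 120, 240.
Check 195^d mod 482 for each divisor in increasing order:
195^1 ≡ 195 (mod 482)
195^2 ≡ 429 (mod 482)
195^3 ≡ 269 (mod 482)
195^4 ≡ 399 (mod 482)
195^5 ≡ 203 (mod 482)
195^6 ≡ 61 (mod 482)
195^8 ≡ 141 (mod 482)
195^10 ≡ 239 (mod 482)
195^12 ≡ 347 (mod 482)
195^15 ≡ 317 (mod 482)
195^16 ≡ 119 (mod 482)
195^20 ≡ 245 (mod 482)
195^24 ≡ 391 (mod 482)
195^30 ≡ 233 (mod 482)
195^40 ≡ 257 (mod 482)
195^48 ≡ 87 (mod 482)
195^60 ≡ 305 (mod 482)
195^80 ≡ 15 (mod 482)
195^120 ≡ 481 (mod 482)
195^240 ≡ 1 (mod 482) ✓
Hence ord(195) = 240.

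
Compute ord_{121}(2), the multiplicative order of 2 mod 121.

110

Since 2 ∈ (Z/121Z)^×, its order divides φ(121) = φ(11^2) = 11·(11−1) = 110 = 2 · 5 · 11.
Divisors of 110: 1, 2, 5, 10, 11, 22, 55, 110.
Test each divisor d:
2^1 ≡ 2
2^2 ≡ 4
2^5 ≡ 32
2^10 ≡ 56
2^11 ≡ 112
2^22 ≡ 81
2^55 ≡ 120
2^110 ≡ 1
Therefore the multiplicative order of 2 modulo 121 is 110.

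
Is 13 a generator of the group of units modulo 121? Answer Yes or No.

φ(121) = φ(11^2) = 11·(11−1) = 110 = 2 · 5 · 11.
An element g generates (Z/121Z)^× iff g^(110/q) ≢ 1 (mod 121) for each prime q ∈ {2, 5, 11}.
13^55 ≡ 120 (mod 121)  [q = 2: ≢ 1 ✓]
13^22 ≡ 81 (mod 121)  [q = 5: ≢ 1 ✓]
13^10 ≡ 111 (mod 121)  [q = 11: ≢ 1 ✓]
All checks pass, so 13 has order 110 and is a primitive root modulo 121.

Yes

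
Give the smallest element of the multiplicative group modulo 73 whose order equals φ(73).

φ(73) = 73 − 1 = 72 = 2^3 · 3^2.
Test candidates g = 2, 3, … against the prime factors q ∈ {2, 3} of φ(73): g is a generator iff g^(72/q) ≢ 1 for every such q.
g = 2: 2^36 ≡ 1 — hits 1, so not a primitive root.
g = 3: 3^36 ≡ 1 — hits 1, so not a primitive root.
g = 4: 4^36 ≡ 1 — hits 1, so not a primitive root.
g = 5: 5^36 ≡ 72; 5^24 ≡ 8 — none is 1, so 5 is a primitive root.
The smallest primitive root modulo 73 is 5.

5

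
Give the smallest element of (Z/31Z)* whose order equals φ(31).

3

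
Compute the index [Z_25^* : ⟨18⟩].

5

By Lagrange's theorem, ord_25(18) divides φ(25) = φ(5^2) = 5·(5−1) = 20 = 2^2 · 5.
Divisors of 20: 1, 2, 4, 5, 10, 20.
Compute 18^d (mod 25) for the divisors d until we hit 1:
18^1 ≡ 18 (mod 25)
18^2 ≡ 24 (mod 25)
18^4 ≡ 1 (mod 25) ✓
So ord_25(18) = 4, hence |⟨18⟩| = 4.
The index is φ(25) / ord(18) = 20 / 4 = 5.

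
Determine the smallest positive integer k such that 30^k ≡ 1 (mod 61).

60

The order of 30 must divide φ(61) = 61 − 1 = 60 = 2^2 · 3 · 5.
Divisors of 60: 1, 2, 3, 4, 5, 6, 10, 12, 15, 20, 30, 60.
Evaluate successive powers at the divisors of 60:
30^1 ≡ 30
30^2 ≡ 46
30^3 ≡ 38
30^4 ≡ 42
30^5 ≡ 40
30^6 ≡ 41
30^10 ≡ 14
30^12 ≡ 34
30^15 ≡ 11
30^20 ≡ 13
30^30 ≡ 60
30^60 ≡ 1
The smallest such exponent is 60, so the order of 30 is 60.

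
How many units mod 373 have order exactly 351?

φ(373) = 373 − 1 = 372 = 2^2 · 3 · 31.
In a cyclic group of order 372, there are φ(d) elements of order d for each divisor d of 372, and zero for non-divisors.
351 does not divide 372, so no element of (Z/373Z)^× has order 351.

0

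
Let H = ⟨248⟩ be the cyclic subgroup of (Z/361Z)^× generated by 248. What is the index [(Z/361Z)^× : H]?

18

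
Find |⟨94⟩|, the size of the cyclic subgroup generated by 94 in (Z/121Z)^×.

10

By Lagrange's theorem, ord_121(94) divides φ(121) = φ(11^2) = 11·(11−1) = 110 = 2 · 5 · 11.
Divisors of 110: 1, 2, 5, 10, 11, 22, 55, 110.
Evaluate successive powers at the divisors of 110:
94^1 ≡ 94
94^2 ≡ 3
94^5 ≡ 120
94^10 ≡ 1
Therefore the multiplicative order of 94 modulo 121 is 10.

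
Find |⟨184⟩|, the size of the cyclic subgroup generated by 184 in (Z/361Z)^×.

By Lagrange's theorem, ord_361(184) divides φ(361) = φ(19^2) = 19·(19−1) = 342 = 2 · 3^2 · 19.
Divisors of 342: 1, 2, 3, 6, 9, 18, 19, 38, 57, 114, 171, 342.
Test each divisor d:
184^1 ≡ 184 (mod 361)
184^2 ≡ 283 (mod 361)
184^3 ≡ 88 (mod 361)
184^6 ≡ 163 (mod 361)
184^9 ≡ 265 (mod 361)
184^18 ≡ 191 (mod 361)
184^19 ≡ 127 (mod 361)
184^38 ≡ 245 (mod 361)
184^57 ≡ 69 (mod 361)
184^114 ≡ 68 (mod 361)
184^171 ≡ 360 (mod 361)
184^342 ≡ 1 (mod 361) ✓
Hence ord(184) = 342.

342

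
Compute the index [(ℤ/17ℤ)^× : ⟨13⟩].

4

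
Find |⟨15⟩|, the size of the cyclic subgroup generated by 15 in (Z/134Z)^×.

11

ord(15) | φ(134) = φ(2)·φ(67) = 1·66 = 66 = 2 · 3 · 11.
Divisors of 66: 1, 2, 3, 6, 11, 22, 33, 66.
Test each divisor d:
15^1 ≡ 15 (mod 134)
15^2 ≡ 91 (mod 134)
15^3 ≡ 25 (mod 134)
15^6 ≡ 89 (mod 134)
15^11 ≡ 1 (mod 134) ✓
Hence ord(15) = 11.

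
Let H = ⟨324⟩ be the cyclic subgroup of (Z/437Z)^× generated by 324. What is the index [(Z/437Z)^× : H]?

The order of 324 must divide φ(437) = φ(19·23) = (19−1)·(23−1) = 18·22 = 396 = 2^2 · 3^2 · 11.
Divisors of 396: 1, 2, 3, 4, 6, 9, 11, 12, 18, 22, 33, 36, 44, 66, 99, 132, 198, 396.
Evaluate successive powers at the divisors of 396:
324^1 ≡ 324 (mod 437)
324^2 ≡ 96 (mod 437)
324^3 ≡ 77 (mod 437)
324^4 ≡ 39 (mod 437)
324^6 ≡ 248 (mod 437)
324^9 ≡ 305 (mod 437)
324^11 ≡ 1 (mod 437) ✓
So ord_437(324) = 11, hence |⟨324⟩| = 11.
The index is φ(437) / ord(324) = 396 / 11 = 36.

36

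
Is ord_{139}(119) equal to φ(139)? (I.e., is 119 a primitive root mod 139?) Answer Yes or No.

φ(139) = 139 − 1 = 138 = 2 · 3 · 23.
An element g generates (Z/139Z)^× iff g^(138/q) ≢ 1 (mod 139) for each prime q ∈ {2, 3, 23}.
119^69 ≡ 138 (mod 139)  [q = 2: ≢ 1 ✓]
119^46 ≡ 96 (mod 139)  [q = 3: ≢ 1 ✓]
119^6 ≡ 91 (mod 139)  [q = 23: ≢ 1 ✓]
All checks pass, so 119 has order 138 and is a primitive root modulo 139.

Yes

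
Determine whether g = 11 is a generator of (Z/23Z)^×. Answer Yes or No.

Yes

φ(23) = 23 − 1 = 22 = 2 · 11.
It suffices to check that the order of 11 is not a proper divisor of 22: compute 11^(22/q) for q ∈ {2, 11}.
11^11 ≡ 22 (mod 23)  [q = 2: ≢ 1 ✓]
11^2 ≡ 6 (mod 23)  [q = 11: ≢ 1 ✓]
All checks pass, so 11 has order 22 and is a primitive root modulo 23.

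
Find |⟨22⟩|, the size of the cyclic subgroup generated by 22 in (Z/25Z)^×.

The order of 22 must divide φ(25) = φ(5^2) = 5·(5−1) = 20 = 2^2 · 5.
Divisors of 20: 1, 2, 4, 5, 10, 20.
Evaluate successive powers at the divisors of 20:
22^1 ≡ 22 (mod 25)
22^2 ≡ 9 (mod 25)
22^4 ≡ 6 (mod 25)
22^5 ≡ 7 (mod 25)
22^10 ≡ 24 (mod 25)
22^20 ≡ 1 (mod 25) ✓
Hence ord(22) = 20.

20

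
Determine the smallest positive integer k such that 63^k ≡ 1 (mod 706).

352

The order of 63 must divide φ(706) = φ(2)·φ(353) = 1·352 = 352 = 2^5 · 11.
Divisors of 352: 1, 2, 4, 8, 11, 16, 22, 32, 44, 88, 176, 352.
Test each divisor d:
63^1 ≡ 63 (mod 706)
63^2 ≡ 439 (mod 706)
63^4 ≡ 689 (mod 706)
63^8 ≡ 289 (mod 706)
63^11 ≡ 247 (mod 706)
63^16 ≡ 213 (mod 706)
63^22 ≡ 293 (mod 706)
63^32 ≡ 185 (mod 706)
63^44 ≡ 423 (mod 706)
63^88 ≡ 311 (mod 706)
63^176 ≡ 705 (mod 706)
63^352 ≡ 1 (mod 706) ✓
Hence ord(63) = 352.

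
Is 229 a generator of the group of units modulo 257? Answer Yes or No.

Yes

φ(257) = 257 − 1 = 256 = 2^8.
Test 229^(256/q) mod 257 for each prime factor q of 256:
229^128 ≡ 256 (mod 257)  [q = 2: ≢ 1 ✓]
None equal 1, so ord_257(229) = 256: 229 is a primitive root.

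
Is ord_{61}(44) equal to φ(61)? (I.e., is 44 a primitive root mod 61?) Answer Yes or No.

φ(61) = 61 − 1 = 60 = 2^2 · 3 · 5.
An element g generates (Z/61Z)^× iff g^(60/q) ≢ 1 (mod 61) for each prime q ∈ {2, 3, 5}.
44^30 ≡ 60 (mod 61)  [q = 2: ≢ 1 ✓]
44^20 ≡ 13 (mod 61)  [q = 3: ≢ 1 ✓]
44^12 ≡ 20 (mod 61)  [q = 5: ≢ 1 ✓]
None equal 1, so ord_61(44) = 60: 44 is a primitive root.

Yes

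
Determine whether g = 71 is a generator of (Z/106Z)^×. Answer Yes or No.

Yes

φ(106) = φ(2)·φ(53) = 1·52 = 52 = 2^2 · 13.
It suffices to check that the order of 71 is not a proper divisor of 52: compute 71^(52/q) for q ∈ {2, 13}.
71^26 ≡ 105 (mod 106)  [q = 2: ≢ 1 ✓]
71^4 ≡ 89 (mod 106)  [q = 13: ≢ 1 ✓]
Every test exponent gives a nontrivial residue, hence 71 generates the full group.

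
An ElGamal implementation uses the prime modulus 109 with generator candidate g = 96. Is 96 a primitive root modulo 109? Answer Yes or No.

Yes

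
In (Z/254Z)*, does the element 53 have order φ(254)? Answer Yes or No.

φ(254) = φ(2)·φ(127) = 1·126 = 126 = 2 · 3^2 · 7.
53 is a primitive root mod 254 iff 53^(φ(254)/q) ≢ 1 for every prime q | φ(254), i.e. q ∈ {2, 3, 7}.
53^63 ≡ 253 (mod 254)  [q = 2: ≢ 1 ✓]
53^42 ≡ 19 (mod 254)  [q = 3: ≢ 1 ✓]
53^18 ≡ 143 (mod 254)  [q = 7: ≢ 1 ✓]
All checks pass, so 53 has order 126 and is a primitive root modulo 254.

Yes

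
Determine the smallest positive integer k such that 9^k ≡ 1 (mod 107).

The order of 9 must divide φ(107) = 107 − 1 = 106 = 2 · 53.
Divisors of 106: 1, 2, 53, 106.
Check 9^d mod 107 for each divisor in increasing order:
9^1 ≡ 9 (mod 107)
9^2 ≡ 81 (mod 107)
9^53 ≡ 1 (mod 107) ✓
So ord_107(9) = 53.

53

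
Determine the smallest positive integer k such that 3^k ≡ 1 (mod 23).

The order of 3 must divide φ(23) = 23 − 1 = 22 = 2 · 11.
Divisors of 22: 1, 2, 11, 22.
Evaluate successive powers at the divisors of 22:
3^1 ≡ 3 (mod 23)
3^2 ≡ 9 (mod 23)
3^11 ≡ 1 (mod 23) ✓
So ord_23(3) = 11.

11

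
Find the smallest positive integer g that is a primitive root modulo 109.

φ(109) = 109 − 1 = 108 = 2^2 · 3^3.
Test candidates g = 2, 3, … against the prime factors q ∈ {2, 3} of φ(109): g is a generator iff g^(108/q) ≢ 1 for every such q.
g = 2: 2^54 ≡ 108; 2^36 ≡ 1 — hits 1, so not a primitive root.
g = 3: 3^54 ≡ 1 — hits 1, so not a primitive root.
g = 4: 4^54 ≡ 1 — hits 1, so not a primitive root.
g = 5: 5^54 ≡ 1 — hits 1, so not a primitive root.
g = 6: 6^54 ≡ 108; 6^36 ≡ 63 — none is 1, so 6 is a primitive root.
Hence the least primitive root of 109 is 6.

6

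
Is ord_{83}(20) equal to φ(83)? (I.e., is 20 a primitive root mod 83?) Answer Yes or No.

Yes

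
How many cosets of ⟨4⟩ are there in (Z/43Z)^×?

6

By Lagrange's theorem, ord_43(4) divides φ(43) = 43 − 1 = 42 = 2 · 3 · 7.
Divisors of 42: 1, 2, 3, 6, 7, 14, 21, 42.
Evaluate successive powers at the divisors of 42:
4^1 ≡ 4
4^2 ≡ 16
4^3 ≡ 21
4^6 ≡ 11
4^7 ≡ 1
So ord_43(4) = 7, hence |⟨4⟩| = 7.
Index = |(Z/43Z)^×| / |⟨4⟩| = 42 / 7 = 6.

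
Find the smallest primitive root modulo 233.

φ(233) = 233 − 1 = 232 = 2^3 · 29.
g is a primitive root iff g^(232/q) ≢ 1 (mod 233) for each prime q ∈ {2, 29}.
g = 2: 2^116 ≡ 1 — hits 1, so not a primitive root.
g = 3: 3^116 ≡ 232; 3^8 ≡ 37 — none is 1, so 3 is a primitive root.
So 3 is the smallest generator of (Z/233Z)^×.

3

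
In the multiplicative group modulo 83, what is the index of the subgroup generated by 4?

2

Since 4 ∈ (Z/83Z)^×, its order divides φ(83) = 83 − 1 = 82 = 2 · 41.
Divisors of 82: 1, 2, 41, 82.
Test each divisor d:
4^1 ≡ 4 (mod 83)
4^2 ≡ 16 (mod 83)
4^41 ≡ 1 (mod 83) ✓
The order of 4 is 41, so the subgroup it generates has 41 elements.
Index = |(Z/83Z)^×| / |⟨4⟩| = 82 / 41 = 2.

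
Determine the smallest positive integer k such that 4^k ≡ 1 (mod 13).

Since 4 ∈ (Z/13Z)^×, its order divides φ(13) = 13 − 1 = 12 = 2^2 · 3.
Divisors of 12: 1, 2, 3, 4, 6, 12.
Check 4^d mod 13 for each divisor in increasing order:
4^1 ≡ 4 (mod 13)
4^2 ≡ 3 (mod 13)
4^3 ≡ 12 (mod 13)
4^4 ≡ 9 (mod 13)
4^6 ≡ 1 (mod 13) ✓
So ord_13(4) = 6.

6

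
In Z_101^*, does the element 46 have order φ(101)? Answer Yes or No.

Yes

φ(101) = 101 − 1 = 100 = 2^2 · 5^2.
46 is a primitive root mod 101 iff 46^(φ(101)/q) ≢ 1 for every prime q | φ(101), i.e. q ∈ {2, 5}.
46^50 ≡ 100 (mod 101)  [q = 2: ≢ 1 ✓]
46^20 ≡ 36 (mod 101)  [q = 5: ≢ 1 ✓]
Every test exponent gives a nontrivial residue, hence 46 generates the full group.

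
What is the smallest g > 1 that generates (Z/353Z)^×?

φ(353) = 353 − 1 = 352 = 2^5 · 11.
Test candidates g = 2, 3, … against the prime factors q ∈ {2, 11} of φ(353): g is a generator iff g^(352/q) ≢ 1 for every such q.
g = 2: 2^176 ≡ 1 — hits 1, so not a primitive root.
g = 3: 3^176 ≡ 352; 3^32 ≡ 140 — none is 1, so 3 is a primitive root.
Hence the least primitive root of 353 is 3.

3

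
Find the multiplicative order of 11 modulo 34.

The order of 11 must divide φ(34) = φ(2)·φ(17) = 1·16 = 16 = 2^4.
Divisors of 16: 1, 2, 4, 8, 16.
Evaluate successive powers at the divisors of 16:
11^1 ≡ 11 (mod 34)
11^2 ≡ 19 (mod 34)
11^4 ≡ 21 (mod 34)
11^8 ≡ 33 (mod 34)
11^16 ≡ 1 (mod 34) ✓
Hence ord(11) = 16.

16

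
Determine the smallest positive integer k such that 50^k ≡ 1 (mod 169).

By Lagrange's theorem, ord_169(50) divides φ(169) = φ(13^2) = 13·(13−1) = 156 = 2^2 · 3 · 13.
Divisors of 156: 1, 2, 3, 4, 6, 12, 13, 26, 39, 52, 78, 156.
Check 50^d mod 169 for each divisor in increasing order:
50^1 ≡ 50 (mod 169)
50^2 ≡ 134 (mod 169)
50^3 ≡ 109 (mod 169)
50^4 ≡ 42 (mod 169)
50^6 ≡ 51 (mod 169)
50^12 ≡ 66 (mod 169)
50^13 ≡ 89 (mod 169)
50^26 ≡ 147 (mod 169)
50^39 ≡ 70 (mod 169)
50^52 ≡ 146 (mod 169)
50^78 ≡ 168 (mod 169)
50^156 ≡ 1 (mod 169) ✓
The smallest such exponent is 156, so the order of 50 is 156.

156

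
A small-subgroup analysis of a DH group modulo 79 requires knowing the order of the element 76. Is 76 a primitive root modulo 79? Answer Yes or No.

φ(79) = 79 − 1 = 78 = 2 · 3 · 13.
It suffices to check that the order of 76 is not a proper divisor of 78: compute 76^(78/q) for q ∈ {2, 3, 13}.
76^39 ≡ 1 (mod 79)  [q = 2: ≡ 1 ✗]
76^26 ≡ 23 (mod 79)  [q = 3: ≢ 1 ✓]
76^6 ≡ 18 (mod 79)  [q = 13: ≢ 1 ✓]
Since 76^39 ≡ 1, the order of 76 divides 39 < 78, so 76 is not a primitive root.

No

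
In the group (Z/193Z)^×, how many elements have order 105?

0

φ(193) = 193 − 1 = 192 = 2^6 · 3.
In a cyclic group of order 192, there are φ(d) elements of order d for each divisor d of 192, and zero for non-divisors.
Since 105 ∤ 192, the count is 0.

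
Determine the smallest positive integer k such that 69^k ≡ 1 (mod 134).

66

The order of 69 must divide φ(134) = φ(2)·φ(67) = 1·66 = 66 = 2 · 3 · 11.
Divisors of 66: 1, 2, 3, 6, 11, 22, 33, 66.
Evaluate successive powers at the divisors of 66:
69^1 ≡ 69
69^2 ≡ 71
69^3 ≡ 75
69^6 ≡ 131
69^11 ≡ 105
69^22 ≡ 37
69^33 ≡ 133
69^66 ≡ 1
Therefore the multiplicative order of 69 modulo 134 is 66.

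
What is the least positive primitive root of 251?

φ(251) = 251 − 1 = 250 = 2 · 5^3.
g is a primitive root iff g^(250/q) ≢ 1 (mod 251) for each prime q ∈ {2, 5}.
g = 2: 2^125 ≡ 250; 2^50 ≡ 1 — hits 1, so not a primitive root.
g = 3: 3^125 ≡ 1 — hits 1, so not a primitive root.
g = 4: 4^125 ≡ 1 — hits 1, so not a primitive root.
g = 5: 5^125 ≡ 1 — hits 1, so not a primitive root.
g = 6: 6^125 ≡ 250; 6^50 ≡ 219 — none is 1, so 6 is a primitive root.
Hence the least primitive root of 251 is 6.

6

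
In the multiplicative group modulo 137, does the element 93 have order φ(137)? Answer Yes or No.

No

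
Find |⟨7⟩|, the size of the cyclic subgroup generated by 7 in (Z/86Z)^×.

ord(7) | φ(86) = φ(2)·φ(43) = 1·42 = 42 = 2 · 3 · 7.
Divisors of 42: 1, 2, 3, 6, 7, 14, 21, 42.
Evaluate successive powers at the divisors of 42:
7^1 ≡ 7
7^2 ≡ 49
7^3 ≡ 85
7^6 ≡ 1
Hence ord(7) = 6.

6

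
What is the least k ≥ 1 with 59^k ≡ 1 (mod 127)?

ord(59) | φ(127) = 127 − 1 = 126 = 2 · 3^2 · 7.
Divisors of 126: 1, 2, 3, 6, 7, 9, 14, 18, 21, 42, 63, 126.
Check 59^d mod 127 for each divisor in increasing order:
59^1 ≡ 59 (mod 127)
59^2 ≡ 52 (mod 127)
59^3 ≡ 20 (mod 127)
59^6 ≡ 19 (mod 127)
59^7 ≡ 105 (mod 127)
59^9 ≡ 126 (mod 127)
59^14 ≡ 103 (mod 127)
59^18 ≡ 1 (mod 127) ✓
So ord_127(59) = 18.

18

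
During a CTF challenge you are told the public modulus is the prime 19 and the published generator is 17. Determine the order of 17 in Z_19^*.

Since 17 ∈ (Z/19Z)^×, its order divides φ(19) = 19 − 1 = 18 = 2 · 3^2.
Divisors of 18: 1, 2, 3, 6, 9, 18.
Evaluate successive powers at the divisors of 18:
17^1 ≡ 17
17^2 ≡ 4
17^3 ≡ 11
17^6 ≡ 7
17^9 ≡ 1
The smallest such exponent is 9, so the order of 17 is 9.

9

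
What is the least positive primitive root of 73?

φ(73) = 73 − 1 = 72 = 2^3 · 3^2.
Test candidates g = 2, 3, … against the prime factors q ∈ {2, 3} of φ(73): g is a generator iff g^(72/q) ≢ 1 for every such q.
g = 2: 2^36 ≡ 1 — hits 1, so not a primitive root.
g = 3: 3^36 ≡ 1 — hits 1, so not a primitive root.
g = 4: 4^36 ≡ 1 — hits 1, so not a primitive root.
g = 5: 5^36 ≡ 72; 5^24 ≡ 8 — none is 1, so 5 is a primitive root.
The smallest primitive root modulo 73 is 5.

5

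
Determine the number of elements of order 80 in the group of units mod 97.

0

φ(97) = 97 − 1 = 96 = 2^5 · 3.
In a cyclic group of order 96, there are φ(d) elements of order d for each divisor d of 96, and zero for non-divisors.
80 does not divide 96, so no element of (Z/97Z)^× has order 80.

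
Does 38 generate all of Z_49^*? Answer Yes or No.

Yes

φ(49) = φ(7^2) = 7·(7−1) = 42 = 2 · 3 · 7.
Test 38^(42/q) mod 49 for each prime factor q of 42:
38^21 ≡ 48 (mod 49)  [q = 2: ≢ 1 ✓]
38^14 ≡ 30 (mod 49)  [q = 3: ≢ 1 ✓]
38^6 ≡ 15 (mod 49)  [q = 7: ≢ 1 ✓]
All checks pass, so 38 has order 42 and is a primitive root modulo 49.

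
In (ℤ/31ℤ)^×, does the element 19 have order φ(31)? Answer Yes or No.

φ(31) = 31 − 1 = 30 = 2 · 3 · 5.
Test 19^(30/q) mod 31 for each prime factor q of 30:
19^15 ≡ 1 (mod 31)  [q = 2: ≡ 1 ✗]
19^10 ≡ 25 (mod 31)  [q = 3: ≢ 1 ✓]
19^6 ≡ 2 (mod 31)  [q = 5: ≢ 1 ✓]
19^15 ≡ 1 shows ord(19) | 15, strictly less than φ(31); not a primitive root.

No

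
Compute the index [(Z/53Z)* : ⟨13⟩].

4

Since 13 ∈ (Z/53Z)^×, its order divides φ(53) = 53 − 1 = 52 = 2^2 · 13.
Divisors of 52: 1, 2, 4, 13, 26, 52.
Evaluate successive powers at the divisors of 52:
13^1 ≡ 13 (mod 53)
13^2 ≡ 10 (mod 53)
13^4 ≡ 47 (mod 53)
13^13 ≡ 1 (mod 53) ✓
Thus |⟨13⟩| = ord(13) = 13.
Index = |(Z/53Z)^×| / |⟨13⟩| = 52 / 13 = 4.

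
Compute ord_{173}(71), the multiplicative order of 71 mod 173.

172

Since 71 ∈ (Z/173Z)^×, its order divides φ(173) = 173 − 1 = 172 = 2^2 · 43.
Divisors of 172: 1, 2, 4, 43, 86, 172.
Evaluate successive powers at the divisors of 172:
71^1 ≡ 71
71^2 ≡ 24
71^4 ≡ 57
71^43 ≡ 93
71^86 ≡ 172
71^172 ≡ 1
The smallest such exponent is 172, so the order of 71 is 172.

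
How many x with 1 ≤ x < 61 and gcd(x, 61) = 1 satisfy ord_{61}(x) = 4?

φ(61) = 61 − 1 = 60 = 2^2 · 3 · 5.
Since (Z/61Z)^× is cyclic of order 60, the number of elements of order d is φ(d) when d | 60 and 0 otherwise.
4 = 2^2 divides 60, and φ(4) = 2.

2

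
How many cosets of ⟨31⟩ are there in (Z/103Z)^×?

ord(31) | φ(103) = 103 − 1 = 102 = 2 · 3 · 17.
Divisors of 102: 1, 2, 3, 6, 17, 34, 51, 102.
Check 31^d mod 103 for each divisor in increasing order:
31^1 ≡ 31
31^2 ≡ 34
31^3 ≡ 24
31^6 ≡ 61
31^17 ≡ 102
31^34 ≡ 1
Thus |⟨31⟩| = ord(31) = 34.
Index = |(Z/103Z)^×| / |⟨31⟩| = 102 / 34 = 3.

3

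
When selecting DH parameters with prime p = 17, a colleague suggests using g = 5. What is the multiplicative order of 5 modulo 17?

16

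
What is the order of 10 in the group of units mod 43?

The order of 10 must divide φ(43) = 43 − 1 = 42 = 2 · 3 · 7.
Divisors of 42: 1, 2, 3, 6, 7, 14, 21, 42.
Evaluate successive powers at the divisors of 42:
10^1 ≡ 10
10^2 ≡ 14
10^3 ≡ 11
10^6 ≡ 35
10^7 ≡ 6
10^14 ≡ 36
10^21 ≡ 1
Therefore the multiplicative order of 10 modulo 43 is 21.

21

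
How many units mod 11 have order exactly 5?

4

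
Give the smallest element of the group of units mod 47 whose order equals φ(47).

5

φ(47) = 47 − 1 = 46 = 2 · 23.
Test candidates g = 2, 3, … against the prime factors q ∈ {2, 23} of φ(47): g is a generator iff g^(46/q) ≢ 1 for every such q.
g = 2: 2^23 ≡ 1 — hits 1, so not a primitive root.
g = 3: 3^23 ≡ 1 — hits 1, so not a primitive root.
g = 4: 4^23 ≡ 1 — hits 1, so not a primitive root.
g = 5: 5^23 ≡ 46; 5^2 ≡ 25 — none is 1, so 5 is a primitive root.
Hence the least primitive root of 47 is 5.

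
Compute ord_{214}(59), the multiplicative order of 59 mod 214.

106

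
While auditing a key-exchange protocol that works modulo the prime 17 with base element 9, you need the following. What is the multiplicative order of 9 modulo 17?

8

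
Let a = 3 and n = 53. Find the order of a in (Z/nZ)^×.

52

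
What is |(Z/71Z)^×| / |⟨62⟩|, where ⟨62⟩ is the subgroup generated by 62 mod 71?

1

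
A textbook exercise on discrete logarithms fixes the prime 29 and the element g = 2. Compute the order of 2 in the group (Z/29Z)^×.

28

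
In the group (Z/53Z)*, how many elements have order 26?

12

φ(53) = 53 − 1 = 52 = 2^2 · 13.
In a cyclic group of order 52, there are φ(d) elements of order d for each divisor d of 52, and zero for non-divisors.
26 = 2 · 13 divides 52, and φ(26) = 12.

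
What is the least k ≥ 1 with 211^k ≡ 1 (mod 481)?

ord(211) | φ(481) = φ(13·37) = (13−1)·(37−1) = 12·36 = 432 = 2^4 · 3^3.
Divisors of 432: 1, 2, 3, 4, 6, 8, 9, 12, 16, 18, 24, 27, 36, 48, 54, 72, 108, 144, 216, 432.
Compute 211^d (mod 481) for the divisors d until we hit 1:
211^1 ≡ 211 (mod 481)
211^2 ≡ 269 (mod 481)
211^3 ≡ 1 (mod 481) ✓
Hence ord(211) = 3.

3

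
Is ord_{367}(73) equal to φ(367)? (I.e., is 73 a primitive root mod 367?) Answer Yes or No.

No

φ(367) = 367 − 1 = 366 = 2 · 3 · 61.
Test 73^(366/q) mod 367 for each prime factor q of 366:
73^183 ≡ 1 (mod 367)  [q = 2: ≡ 1 ✗]
73^122 ≡ 283 (mod 367)  [q = 3: ≢ 1 ✓]
73^6 ≡ 9 (mod 367)  [q = 61: ≢ 1 ✓]
73^183 ≡ 1 shows ord(73) | 183, strictly less than φ(367); not a primitive root.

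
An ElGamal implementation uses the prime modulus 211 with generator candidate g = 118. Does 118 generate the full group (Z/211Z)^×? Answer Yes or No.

φ(211) = 211 − 1 = 210 = 2 · 3 · 5 · 7.
118 is a primitive root mod 211 iff 118^(φ(211)/q) ≢ 1 for every prime q | φ(211), i.e. q ∈ {2, 3, 5, 7}.
118^105 ≡ 210 (mod 211)  [q = 2: ≢ 1 ✓]
118^70 ≡ 14 (mod 211)  [q = 3: ≢ 1 ✓]
118^42 ≡ 188 (mod 211)  [q = 5: ≢ 1 ✓]
118^30 ≡ 148 (mod 211)  [q = 7: ≢ 1 ✓]
All checks pass, so 118 has order 210 and is a primitive root modulo 211.

Yes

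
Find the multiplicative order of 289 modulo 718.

179

Since 289 ∈ (Z/718Z)^×, its order divides φ(718) = φ(2)·φ(359) = 1·358 = 358 = 2 · 179.
Divisors of 358: 1, 2, 179, 358.
Compute 289^d (mod 718) for the divisors d until we hit 1:
289^1 ≡ 289 (mod 718)
289^2 ≡ 233 (mod 718)
289^179 ≡ 1 (mod 718) ✓
Therefore the multiplicative order of 289 modulo 718 is 179.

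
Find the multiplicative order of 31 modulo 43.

ord(31) | φ(43) = 43 − 1 = 42 = 2 · 3 · 7.
Divisors of 42: 1, 2, 3, 6, 7, 14, 21, 42.
Test each divisor d:
31^1 ≡ 31 (mod 43)
31^2 ≡ 15 (mod 43)
31^3 ≡ 35 (mod 43)
31^6 ≡ 21 (mod 43)
31^7 ≡ 6 (mod 43)
31^14 ≡ 36 (mod 43)
31^21 ≡ 1 (mod 43) ✓
The smallest such exponent is 21, so the order of 31 is 21.

21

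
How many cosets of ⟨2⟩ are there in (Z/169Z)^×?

1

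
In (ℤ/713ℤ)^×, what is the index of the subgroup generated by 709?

ord(709) | φ(713) = φ(23·31) = (23−1)·(31−1) = 22·30 = 660 = 2^2 · 3 · 5 · 11.
Divisors of 660: 1, 2, 3, 4, 5, 6, 10, 11, 12, 15, 20, 22, 30, 33, 44, 55, 60, 66, 110, 132, 165, 220, 330, 660.
Check 709^d mod 713 for each divisor in increasing order:
709^1 ≡ 709
709^2 ≡ 16
709^3 ≡ 649
709^4 ≡ 256
709^5 ≡ 402
709^6 ≡ 531
709^10 ≡ 466
709^11 ≡ 275
709^12 ≡ 326
709^15 ≡ 526
709^20 ≡ 404
709^22 ≡ 47
709^30 ≡ 32
709^33 ≡ 91
709^44 ≡ 70
709^55 ≡ 712
709^60 ≡ 311
709^66 ≡ 438
709^110 ≡ 1
So ord_713(709) = 110, hence |⟨709⟩| = 110.
[(Z/713Z)^× : ⟨709⟩] = 660/110 = 6.

6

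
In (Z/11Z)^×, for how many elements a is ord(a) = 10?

4

φ(11) = 11 − 1 = 10 = 2 · 5.
(Z/11Z)^× is cyclic (|G| = 10); a cyclic group of order m has exactly φ(d) elements of each order d | m, and none otherwise.
10 = 2 · 5 divides 10, and φ(10) = 4.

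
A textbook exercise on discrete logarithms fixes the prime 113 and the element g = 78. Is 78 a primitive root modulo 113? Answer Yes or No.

φ(113) = 113 − 1 = 112 = 2^4 · 7.
An element g generates (Z/113Z)^× iff g^(112/q) ≢ 1 (mod 113) for each prime q ∈ {2, 7}.
78^56 ≡ 112 (mod 113)  [q = 2: ≢ 1 ✓]
78^16 ≡ 1 (mod 113)  [q = 7: ≡ 1 ✗]
78^16 ≡ 1 shows ord(78) | 16, strictly less than φ(113); not a primitive root.

No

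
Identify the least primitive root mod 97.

5

φ(97) = 97 − 1 = 96 = 2^5 · 3.
Test candidates g = 2, 3, … against the prime factors q ∈ {2, 3} of φ(97): g is a generator iff g^(96/q) ≢ 1 for every such q.
g = 2: 2^48 ≡ 1 — hits 1, so not a primitive root.
g = 3: 3^48 ≡ 1 — hits 1, so not a primitive root.
g = 4: 4^48 ≡ 1 — hits 1, so not a primitive root.
g = 5: 5^48 ≡ 96; 5^32 ≡ 35 — none is 1, so 5 is a primitive root.
The smallest primitive root modulo 97 is 5.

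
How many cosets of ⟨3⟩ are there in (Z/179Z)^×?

Since 3 ∈ (Z/179Z)^×, its order divides φ(179) = 179 − 1 = 178 = 2 · 89.
Divisors of 178: 1, 2, 89, 178.
Check 3^d mod 179 for each divisor in increasing order:
3^1 ≡ 3 (mod 179)
3^2 ≡ 9 (mod 179)
3^89 ≡ 1 (mod 179) ✓
The order of 3 is 89, so the subgroup it generates has 89 elements.
The index is φ(179) / ord(3) = 178 / 89 = 2.

2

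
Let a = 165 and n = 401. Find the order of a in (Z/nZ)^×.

The order of 165 must divide φ(401) = 401 − 1 = 400 = 2^4 · 5^2.
Divisors of 400: 1, 2, 4, 5, 8, 10, 16, 20, 25, 40, 50, 80, 100, 200, 400.
Check 165^d mod 401 for each divisor in increasing order:
165^1 ≡ 165
165^2 ≡ 358
165^4 ≡ 245
165^5 ≡ 325
165^8 ≡ 276
165^10 ≡ 162
165^16 ≡ 387
165^20 ≡ 179
165^25 ≡ 30
165^40 ≡ 362
165^50 ≡ 98
165^80 ≡ 318
165^100 ≡ 381
165^200 ≡ 400
165^400 ≡ 1
Therefore the multiplicative order of 165 modulo 401 is 400.

400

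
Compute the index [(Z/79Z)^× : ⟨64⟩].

ord(64) | φ(79) = 79 − 1 = 78 = 2 · 3 · 13.
Divisors of 78: 1, 2, 3, 6, 13, 26, 39, 78.
Compute 64^d (mod 79) for the divisors d until we hit 1:
64^1 ≡ 64 (mod 79)
64^2 ≡ 67 (mod 79)
64^3 ≡ 22 (mod 79)
64^6 ≡ 10 (mod 79)
64^13 ≡ 1 (mod 79) ✓
Thus |⟨64⟩| = ord(64) = 13.
Index = |(Z/79Z)^×| / |⟨64⟩| = 78 / 13 = 6.

6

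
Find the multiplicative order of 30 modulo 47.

By Lagrange's theorem, ord_47(30) divides φ(47) = 47 − 1 = 46 = 2 · 23.
Divisors of 46: 1, 2, 23, 46.
Compute 30^d (mod 47) for the divisors d until we hit 1:
30^1 ≡ 30
30^2 ≡ 7
30^23 ≡ 46
30^46 ≡ 1
Hence ord(30) = 46.

46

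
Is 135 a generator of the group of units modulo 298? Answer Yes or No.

Yes

φ(298) = φ(2)·φ(149) = 1·148 = 148 = 2^2 · 37.
It suffices to check that the order of 135 is not a proper divisor of 148: compute 135^(148/q) for q ∈ {2, 37}.
135^74 ≡ 297 (mod 298)  [q = 2: ≢ 1 ✓]
135^4 ≡ 123 (mod 298)  [q = 37: ≢ 1 ✓]
All checks pass, so 135 has order 148 and is a primitive root modulo 298.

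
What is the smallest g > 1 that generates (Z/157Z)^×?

φ(157) = 157 − 1 = 156 = 2^2 · 3 · 13.
g is a primitive root iff g^(156/q) ≢ 1 (mod 157) for each prime q ∈ {2, 3, 13}.
g = 2: 2^78 ≡ 156; 2^52 ≡ 1 — hits 1, so not a primitive root.
g = 3: 3^78 ≡ 1 — hits 1, so not a primitive root.
g = 4: 4^78 ≡ 1 — hits 1, so not a primitive root.
g = 5: 5^78 ≡ 156; 5^52 ≡ 12; 5^12 ≡ 130 — none is 1, so 5 is a primitive root.
Hence the least primitive root of 157 is 5.

5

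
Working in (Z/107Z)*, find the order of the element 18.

ord(18) | φ(107) = 107 − 1 = 106 = 2 · 53.
Divisors of 106: 1, 2, 53, 106.
Test each divisor d:
18^1 ≡ 18
18^2 ≡ 3
18^53 ≡ 106
18^106 ≡ 1
The smallest such exponent is 106, so the order of 18 is 106.

106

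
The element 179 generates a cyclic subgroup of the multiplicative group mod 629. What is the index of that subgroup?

72

ord(179) | φ(629) = φ(17·37) = (17−1)·(37−1) = 16·36 = 576 = 2^6 · 3^2.
Divisors of 576: 1, 2, 3, 4, 6, 8, 9, 12, 16, 18, 24, 32, 36, 48, 64, 72, 96, 144, 192, 288, 576.
Test each divisor d:
179^1 ≡ 179 (mod 629)
179^2 ≡ 591 (mod 629)
179^3 ≡ 117 (mod 629)
179^4 ≡ 186 (mod 629)
179^6 ≡ 480 (mod 629)
179^8 ≡ 1 (mod 629) ✓
So ord_629(179) = 8, hence |⟨179⟩| = 8.
The index is φ(629) / ord(179) = 576 / 8 = 72.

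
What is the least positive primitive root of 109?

φ(109) = 109 − 1 = 108 = 2^2 · 3^3.
Test candidates g = 2, 3, … against the prime factors q ∈ {2, 3} of φ(109): g is a generator iff g^(108/q) ≢ 1 for every such q.
g = 2: 2^54 ≡ 108; 2^36 ≡ 1 — hits 1, so not a primitive root.
g = 3: 3^54 ≡ 1 — hits 1, so not a primitive root.
g = 4: 4^54 ≡ 1 — hits 1, so not a primitive root.
g = 5: 5^54 ≡ 1 — hits 1, so not a primitive root.
g = 6: 6^54 ≡ 108; 6^36 ≡ 63 — none is 1, so 6 is a primitive root.
Hence the least primitive root of 109 is 6.

6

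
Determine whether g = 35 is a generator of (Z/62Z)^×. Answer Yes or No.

No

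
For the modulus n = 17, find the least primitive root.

3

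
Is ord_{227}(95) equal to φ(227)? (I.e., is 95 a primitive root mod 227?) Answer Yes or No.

Yes

φ(227) = 227 − 1 = 226 = 2 · 113.
An element g generates (Z/227Z)^× iff g^(226/q) ≢ 1 (mod 227) for each prime q ∈ {2, 113}.
95^113 ≡ 226 (mod 227)  [q = 2: ≢ 1 ✓]
95^2 ≡ 172 (mod 227)  [q = 113: ≢ 1 ✓]
Every test exponent gives a nontrivial residue, hence 95 generates the full group.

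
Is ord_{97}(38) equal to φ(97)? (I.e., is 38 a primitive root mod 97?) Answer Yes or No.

Yes

φ(97) = 97 − 1 = 96 = 2^5 · 3.
An element g generates (Z/97Z)^× iff g^(96/q) ≢ 1 (mod 97) for each prime q ∈ {2, 3}.
38^48 ≡ 96 (mod 97)  [q = 2: ≢ 1 ✓]
38^32 ≡ 35 (mod 97)  [q = 3: ≢ 1 ✓]
None equal 1, so ord_97(38) = 96: 38 is a primitive root.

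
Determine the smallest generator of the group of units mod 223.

3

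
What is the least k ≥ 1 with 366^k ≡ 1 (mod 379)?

189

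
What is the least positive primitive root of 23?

5

φ(23) = 23 − 1 = 22 = 2 · 11.
g is a primitive root iff g^(22/q) ≢ 1 (mod 23) for each prime q ∈ {2, 11}.
g = 2: 2^11 ≡ 1 — hits 1, so not a primitive root.
g = 3: 3^11 ≡ 1 — hits 1, so not a primitive root.
g = 4: 4^11 ≡ 1 — hits 1, so not a primitive root.
g = 5: 5^11 ≡ 22; 5^2 ≡ 2 — none is 1, so 5 is a primitive root.
The smallest primitive root modulo 23 is 5.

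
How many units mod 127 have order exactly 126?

36

φ(127) = 127 − 1 = 126 = 2 · 3^2 · 7.
In a cyclic group of order 126, there are φ(d) elements of order d for each divisor d of 126, and zero for non-divisors.
126 = 2 · 3^2 · 7 divides 126, and φ(126) = 36.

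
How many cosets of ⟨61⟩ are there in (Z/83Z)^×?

2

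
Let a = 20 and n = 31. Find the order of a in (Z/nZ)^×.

By Lagrange's theorem, ord_31(20) divides φ(31) = 31 − 1 = 30 = 2 · 3 · 5.
Divisors of 30: 1, 2, 3, 5, 6, 10, 15, 30.
Compute 20^d (mod 31) for the divisors d until we hit 1:
20^1 ≡ 20 (mod 31)
20^2 ≡ 28 (mod 31)
20^3 ≡ 2 (mod 31)
20^5 ≡ 25 (mod 31)
20^6 ≡ 4 (mod 31)
20^10 ≡ 5 (mod 31)
20^15 ≡ 1 (mod 31) ✓
So ord_31(20) = 15.

15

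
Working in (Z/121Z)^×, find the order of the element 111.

11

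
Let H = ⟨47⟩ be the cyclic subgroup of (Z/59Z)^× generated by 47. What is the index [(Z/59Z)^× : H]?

1

By Lagrange's theorem, ord_59(47) divides φ(59) = 59 − 1 = 58 = 2 · 29.
Divisors of 58: 1, 2, 29, 58.
Compute 47^d (mod 59) for the divisors d until we hit 1:
47^1 ≡ 47
47^2 ≡ 26
47^29 ≡ 58
47^58 ≡ 1
Thus |⟨47⟩| = ord(47) = 58.
The index is φ(59) / ord(47) = 58 / 58 = 1.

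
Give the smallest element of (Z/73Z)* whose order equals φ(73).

φ(73) = 73 − 1 = 72 = 2^3 · 3^2.
g is a primitive root iff g^(72/q) ≢ 1 (mod 73) for each prime q ∈ {2, 3}.
g = 2: 2^36 ≡ 1 — hits 1, so not a primitive root.
g = 3: 3^36 ≡ 1 — hits 1, so not a primitive root.
g = 4: 4^36 ≡ 1 — hits 1, so not a primitive root.
g = 5: 5^36 ≡ 72; 5^24 ≡ 8 — none is 1, so 5 is a primitive root.
So 5 is the smallest generator of (Z/73Z)^×.

5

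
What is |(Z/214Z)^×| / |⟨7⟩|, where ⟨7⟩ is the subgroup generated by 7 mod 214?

1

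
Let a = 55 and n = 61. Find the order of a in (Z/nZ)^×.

60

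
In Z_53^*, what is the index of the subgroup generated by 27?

1

The order of 27 must divide φ(53) = 53 − 1 = 52 = 2^2 · 13.
Divisors of 52: 1, 2, 4, 13, 26, 52.
Test each divisor d:
27^1 ≡ 27
27^2 ≡ 40
27^4 ≡ 10
27^13 ≡ 23
27^26 ≡ 52
27^52 ≡ 1
The order of 27 is 52, so the subgroup it generates has 52 elements.
The index is φ(53) / ord(27) = 52 / 52 = 1.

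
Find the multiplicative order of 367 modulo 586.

By Lagrange's theorem, ord_586(367) divides φ(586) = φ(2)·φ(293) = 1·292 = 292 = 2^2 · 73.
Divisors of 292: 1, 2, 4, 73, 146, 292.
Test each divisor d:
367^1 ≡ 367 (mod 586)
367^2 ≡ 495 (mod 586)
367^4 ≡ 77 (mod 586)
367^73 ≡ 155 (mod 586)
367^146 ≡ 585 (mod 586)
367^292 ≡ 1 (mod 586) ✓
Therefore the multiplicative order of 367 modulo 586 is 292.

292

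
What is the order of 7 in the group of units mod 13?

12

ord(7) | φ(13) = 13 − 1 = 12 = 2^2 · 3.
Divisors of 12: 1, 2, 3, 4, 6, 12.
Evaluate successive powers at the divisors of 12:
7^1 ≡ 7
7^2 ≡ 10
7^3 ≡ 5
7^4 ≡ 9
7^6 ≡ 12
7^12 ≡ 1
Therefore the multiplicative order of 7 modulo 13 is 12.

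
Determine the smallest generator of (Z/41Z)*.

6

φ(41) = 41 − 1 = 40 = 2^3 · 5.
g is a primitive root iff g^(40/q) ≢ 1 (mod 41) for each prime q ∈ {2, 5}.
g = 2: 2^20 ≡ 1 — hits 1, so not a primitive root.
g = 3: 3^20 ≡ 40; 3^8 ≡ 1 — hits 1, so not a primitive root.
g = 4: 4^20 ≡ 1 — hits 1, so not a primitive root.
g = 5: 5^20 ≡ 1 — hits 1, so not a primitive root.
g = 6: 6^20 ≡ 40; 6^8 ≡ 10 — none is 1, so 6 is a primitive root.
Hence the least primitive root of 41 is 6.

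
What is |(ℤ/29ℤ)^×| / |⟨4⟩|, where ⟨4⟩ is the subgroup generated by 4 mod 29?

Since 4 ∈ (Z/29Z)^×, its order divides φ(29) = 29 − 1 = 28 = 2^2 · 7.
Divisors of 28: 1, 2, 4, 7, 14, 28.
Test each divisor d:
4^1 ≡ 4 (mod 29)
4^2 ≡ 16 (mod 29)
4^4 ≡ 24 (mod 29)
4^7 ≡ 28 (mod 29)
4^14 ≡ 1 (mod 29) ✓
Thus |⟨4⟩| = ord(4) = 14.
[(Z/29Z)^× : ⟨4⟩] = 28/14 = 2.

2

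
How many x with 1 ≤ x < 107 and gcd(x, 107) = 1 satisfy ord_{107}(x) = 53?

φ(107) = 107 − 1 = 106 = 2 · 53.
Since (Z/107Z)^× is cyclic of order 106, the number of elements of order d is φ(d) when d | 106 and 0 otherwise.
53 | 106, and φ(53) = 53 − 1 = 52.

52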